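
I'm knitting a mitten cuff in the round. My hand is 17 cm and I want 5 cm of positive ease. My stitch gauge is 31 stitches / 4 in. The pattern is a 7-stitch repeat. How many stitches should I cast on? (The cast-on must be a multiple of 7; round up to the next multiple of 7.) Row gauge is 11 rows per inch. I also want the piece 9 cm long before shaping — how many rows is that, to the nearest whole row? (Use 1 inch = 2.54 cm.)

Cast on 70 stitches; work 39 rows.

Finished = 17 + 5 = 22 cm.
22 cm × 1/2.54 = 8.66 inches.
31/4 = 7.75 sts per in; 8.66 × 7.75 = 67.13 sts.
Next multiple of 7 → 70.
9 cm = 3.54 inches; × 11 = 38.98 → 39 rows.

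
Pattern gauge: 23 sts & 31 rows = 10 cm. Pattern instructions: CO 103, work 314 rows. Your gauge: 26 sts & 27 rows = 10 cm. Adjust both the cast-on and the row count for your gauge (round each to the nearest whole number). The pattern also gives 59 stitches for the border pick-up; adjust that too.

Stitches: 103 × 26/23 = 116.43 → 116.
Rows: 314 × 27/31 = 273.48 → 273.
border pick-up: 59 × 26/23 = 66.70 → 67.

Cast on 116 stitches; work 273 rows; border pick-up 67 stitches.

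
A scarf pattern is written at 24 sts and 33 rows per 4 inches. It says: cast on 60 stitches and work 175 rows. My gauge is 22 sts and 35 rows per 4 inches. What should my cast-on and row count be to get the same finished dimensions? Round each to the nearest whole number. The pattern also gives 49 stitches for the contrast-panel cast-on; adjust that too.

Cast on 55 stitches; work 186 rows; contrast-panel cast-on 45 stitches.

Stitches: 60 × 22/24 = 55.00 → 55.
Rows: 175 × 35/33 = 185.61 → 186.
contrast-panel cast-on: 49 × 22/24 = 44.92 → 45.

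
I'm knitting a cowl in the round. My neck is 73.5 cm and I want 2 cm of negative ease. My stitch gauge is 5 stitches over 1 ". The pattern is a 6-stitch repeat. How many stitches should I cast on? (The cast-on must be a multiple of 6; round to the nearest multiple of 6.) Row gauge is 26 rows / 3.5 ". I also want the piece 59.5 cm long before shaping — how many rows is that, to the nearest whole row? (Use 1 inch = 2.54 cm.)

Finished = 73.5 − 2 = 71.5 cm.
71.5 cm × 1/2.54 = 28.15 inches.
5/1 = 5 sts per in; 28.15 × 5 = 140.75 sts.
Nearest multiple of 6 → 138.
59.5 cm = 23.43 inches; × 7.429 = 174.02 → 174 rows.

Cast on 138 stitches; work 174 rows.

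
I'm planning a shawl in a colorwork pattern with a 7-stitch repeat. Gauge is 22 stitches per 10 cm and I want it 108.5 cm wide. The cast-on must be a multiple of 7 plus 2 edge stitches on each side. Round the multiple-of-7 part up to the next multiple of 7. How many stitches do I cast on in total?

22 / 10 = 2.2 sts per cm.
108.5 × 2.2 = 238.70 sts.
Less 4 edge sts → 234.70 for the repeat.
Next multiple of 7: 238.
Add back 4 edge sts → 242.

242 stitches.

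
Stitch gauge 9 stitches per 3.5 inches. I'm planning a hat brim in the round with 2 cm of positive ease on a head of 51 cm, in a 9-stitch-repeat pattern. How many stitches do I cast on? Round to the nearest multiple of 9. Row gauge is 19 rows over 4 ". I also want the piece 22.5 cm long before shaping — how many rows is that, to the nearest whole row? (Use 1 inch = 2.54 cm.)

Cast on 54 stitches; work 42 rows.

Finished = 51 + 2 = 53 cm.
53 cm × 1/2.54 = 20.87 inches.
9/3.5 = 2.571 sts per in; 20.87 × 2.571 = 53.66 sts.
Nearest multiple of 9 → 54.
22.5 cm = 8.86 inches; × 4.75 = 42.08 → 42 rows.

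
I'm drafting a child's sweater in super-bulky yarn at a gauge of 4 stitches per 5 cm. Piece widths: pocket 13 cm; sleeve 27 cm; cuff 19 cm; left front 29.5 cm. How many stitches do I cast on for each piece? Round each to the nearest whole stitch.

Rate = 4/5 = 0.8 sts per cm.
pocket: 13 × 0.8 = 10.40 → 10.
sleeve: 27 × 0.8 = 21.60 → 22.
cuff: 19 × 0.8 = 15.20 → 15.
left front: 29.5 × 0.8 = 23.60 → 24.

pocket 10; sleeve 22; cuff 15; left front 24.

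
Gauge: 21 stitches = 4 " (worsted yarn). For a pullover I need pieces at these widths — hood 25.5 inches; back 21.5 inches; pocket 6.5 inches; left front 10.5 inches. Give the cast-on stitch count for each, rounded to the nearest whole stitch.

hood 134; back 113; pocket 34; left front 55.

Rate = 21/4 = 5.25 sts per in.
hood: 25.5 × 5.25 = 133.88 → 134.
back: 21.5 × 5.25 = 112.88 → 113.
pocket: 6.5 × 5.25 = 34.12 → 34.
left front: 10.5 × 5.25 = 55.12 → 55.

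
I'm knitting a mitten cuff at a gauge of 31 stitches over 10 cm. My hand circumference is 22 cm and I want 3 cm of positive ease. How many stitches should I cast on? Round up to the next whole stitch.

78 stitches.

Finished = 22 + 3 = 25 cm.
31 / 10 = 3.1 sts per cm.
25.00 × 3.1 = 77.50 sts.
→ 78 sts.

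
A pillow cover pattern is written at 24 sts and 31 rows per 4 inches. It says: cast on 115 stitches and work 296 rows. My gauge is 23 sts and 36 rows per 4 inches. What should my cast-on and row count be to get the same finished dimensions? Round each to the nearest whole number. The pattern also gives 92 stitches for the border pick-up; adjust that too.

Stitches: 115 × 23/24 = 110.21 → 110.
Rows: 296 × 36/31 = 343.74 → 344.
border pick-up: 92 × 23/24 = 88.17 → 88.

Cast on 110 stitches; work 344 rows; border pick-up 88 stitches.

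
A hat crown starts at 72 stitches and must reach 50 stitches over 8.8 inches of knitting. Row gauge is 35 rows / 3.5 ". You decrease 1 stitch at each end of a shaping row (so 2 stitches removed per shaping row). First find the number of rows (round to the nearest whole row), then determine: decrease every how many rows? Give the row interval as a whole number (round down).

Decrease every 8th row.

Rows = 8.8 × 10 = 88.0 → 88 rows.
Stitches to remove: 22 → 11 shaping rows (at 2 st each).
88 / 11 = 8.00 → every 8 rows.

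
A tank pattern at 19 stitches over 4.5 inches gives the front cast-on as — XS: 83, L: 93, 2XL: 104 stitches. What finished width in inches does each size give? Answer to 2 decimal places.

XS 19.66 inches; L 22.03 inches; 2XL 24.63 inches.

19/4.5 = 4.222 sts per in.
XS: 83 / 4.222 = 19.658 → 19.66 in.
L: 93 / 4.222 = 22.026 → 22.03 in.
2XL: 104 / 4.222 = 24.632 → 24.63 in.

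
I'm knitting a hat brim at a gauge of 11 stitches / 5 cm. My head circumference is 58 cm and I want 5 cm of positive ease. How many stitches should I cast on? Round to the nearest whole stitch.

Cast on 139 stitches.

Finished = 58 + 5 = 63 cm.
11 / 5 = 2.2 sts per cm.
63.00 × 2.2 = 138.60 sts.
→ 139 sts.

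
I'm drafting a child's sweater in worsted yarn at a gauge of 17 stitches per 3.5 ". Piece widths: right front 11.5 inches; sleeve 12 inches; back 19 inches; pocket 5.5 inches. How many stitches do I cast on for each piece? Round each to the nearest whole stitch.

right front 56; sleeve 58; back 92; pocket 27.

Rate = 17/3.5 = 4.857 sts per in.
right front: 11.5 × 4.857 = 55.86 → 56.
sleeve: 12 × 4.857 = 58.29 → 58.
back: 19 × 4.857 = 92.29 → 92.
pocket: 5.5 × 4.857 = 26.71 → 27.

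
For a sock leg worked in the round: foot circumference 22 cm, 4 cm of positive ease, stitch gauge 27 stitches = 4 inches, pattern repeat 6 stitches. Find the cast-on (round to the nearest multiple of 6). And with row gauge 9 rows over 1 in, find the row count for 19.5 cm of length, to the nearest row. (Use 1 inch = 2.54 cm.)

Finished = 22 + 4 = 26 cm.
26 cm × 1/2.54 = 10.24 inches.
27/4 = 6.75 sts per in; 10.24 × 6.75 = 69.09 sts.
Nearest multiple of 6 → 72.
19.5 cm = 7.68 inches; × 9 = 69.09 → 69 rows.

Cast on 72 stitches; work 69 rows.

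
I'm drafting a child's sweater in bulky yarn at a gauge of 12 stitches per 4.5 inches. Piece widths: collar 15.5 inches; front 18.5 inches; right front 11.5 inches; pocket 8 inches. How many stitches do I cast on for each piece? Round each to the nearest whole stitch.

Rate = 12/4.5 = 2.667 sts per in.
collar: 15.5 × 2.667 = 41.33 → 41.
front: 18.5 × 2.667 = 49.33 → 49.
right front: 11.5 × 2.667 = 30.67 → 31.
pocket: 8 × 2.667 = 21.33 → 21.

collar 41; front 49; right front 31; pocket 21.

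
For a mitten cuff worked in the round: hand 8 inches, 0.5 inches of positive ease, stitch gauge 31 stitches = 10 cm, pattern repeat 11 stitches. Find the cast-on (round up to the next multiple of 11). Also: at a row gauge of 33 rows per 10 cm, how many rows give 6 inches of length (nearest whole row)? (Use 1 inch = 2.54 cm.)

Cast on 77 stitches; work 50 rows.

Finished = 8 + 0.5 = 8.5 inches.
8.5 inches × 2.54 = 21.59 cm.
31/10 = 3.1 sts per cm; 21.59 × 3.1 = 66.93 sts.
Next multiple of 11 → 77.
6 inches = 15.24 cm; × 3.3 = 50.29 → 50 rows.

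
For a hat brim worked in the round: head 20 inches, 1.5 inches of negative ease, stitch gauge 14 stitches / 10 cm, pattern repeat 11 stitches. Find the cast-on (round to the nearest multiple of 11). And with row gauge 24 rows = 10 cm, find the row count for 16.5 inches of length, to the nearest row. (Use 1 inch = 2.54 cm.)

Finished = 20 − 1.5 = 18.5 inches.
18.5 inches × 2.54 = 46.99 cm.
14/10 = 1.4 sts per cm; 46.99 × 1.4 = 65.79 sts.
Nearest multiple of 11 → 66.
16.5 inches = 41.91 cm; × 2.4 = 100.58 → 101 rows.

Cast on 66 stitches; work 101 rows.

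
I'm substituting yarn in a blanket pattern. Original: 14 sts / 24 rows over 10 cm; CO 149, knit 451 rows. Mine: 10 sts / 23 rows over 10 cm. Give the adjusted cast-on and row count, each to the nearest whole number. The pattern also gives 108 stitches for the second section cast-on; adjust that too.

Stitches: 149 × 10/14 = 106.43 → 106.
Rows: 451 × 23/24 = 432.21 → 432.
second section cast-on: 108 × 10/14 = 77.14 → 77.

Cast on 106 stitches; work 432 rows; second section cast-on 77 stitches.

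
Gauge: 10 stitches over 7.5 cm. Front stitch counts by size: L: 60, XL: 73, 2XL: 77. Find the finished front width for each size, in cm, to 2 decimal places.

L 45.00 cm; XL 54.75 cm; 2XL 57.75 cm.

10/7.5 = 1.333 sts per cm.
L: 60 / 1.333 = 45.000 → 45.00 cm.
XL: 73 / 1.333 = 54.750 → 54.75 cm.
2XL: 77 / 1.333 = 57.750 → 57.75 cm.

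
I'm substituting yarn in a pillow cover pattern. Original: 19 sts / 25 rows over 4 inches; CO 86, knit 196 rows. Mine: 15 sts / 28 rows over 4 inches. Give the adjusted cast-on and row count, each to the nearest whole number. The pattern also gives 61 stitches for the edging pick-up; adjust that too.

Cast on 68 stitches; work 220 rows; edging pick-up 48 stitches.

Stitches: 86 × 15/19 = 67.89 → 68.
Rows: 196 × 28/25 = 219.52 → 220.
edging pick-up: 61 × 15/19 = 48.16 → 48.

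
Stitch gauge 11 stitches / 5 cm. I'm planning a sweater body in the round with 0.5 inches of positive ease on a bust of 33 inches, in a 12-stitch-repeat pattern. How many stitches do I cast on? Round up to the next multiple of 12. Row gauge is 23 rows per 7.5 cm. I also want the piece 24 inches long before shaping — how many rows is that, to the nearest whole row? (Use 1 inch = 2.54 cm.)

Finished = 33 + 0.5 = 33.5 inches.
33.5 inches × 2.54 = 85.09 cm.
11/5 = 2.2 sts per cm; 85.09 × 2.2 = 187.20 sts.
Next multiple of 12 → 192.
24 inches = 60.96 cm; × 3.067 = 186.94 → 187 rows.

Cast on 192 stitches; work 187 rows.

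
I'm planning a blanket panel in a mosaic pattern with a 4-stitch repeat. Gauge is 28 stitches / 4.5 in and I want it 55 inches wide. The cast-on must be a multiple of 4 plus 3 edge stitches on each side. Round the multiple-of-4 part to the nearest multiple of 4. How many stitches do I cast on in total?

28 / 4.5 = 6.222 sts per inch.
55 × 6.222 = 342.22 sts.
Less 6 edge sts → 336.22 for the repeat.
Nearest multiple of 4: 336.
Add back 6 edge sts → 342.

342 stitches.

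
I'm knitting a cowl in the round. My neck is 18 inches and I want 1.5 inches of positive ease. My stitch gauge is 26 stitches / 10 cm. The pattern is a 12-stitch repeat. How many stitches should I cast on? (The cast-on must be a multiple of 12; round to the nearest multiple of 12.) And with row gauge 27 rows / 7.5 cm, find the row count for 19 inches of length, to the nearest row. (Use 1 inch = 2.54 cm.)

Finished = 18 + 1.5 = 19.5 inches.
19.5 inches × 2.54 = 49.53 cm.
26/10 = 2.6 sts per cm; 49.53 × 2.6 = 128.78 sts.
Nearest multiple of 12 → 132.
19 inches = 48.26 cm; × 3.6 = 173.74 → 174 rows.

Cast on 132 stitches; work 174 rows.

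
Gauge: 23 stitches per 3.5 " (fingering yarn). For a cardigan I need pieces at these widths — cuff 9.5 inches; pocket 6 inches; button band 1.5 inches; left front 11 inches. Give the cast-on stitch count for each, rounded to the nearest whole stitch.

cuff 62; pocket 39; button band 10; left front 72.

Rate = 23/3.5 = 6.571 sts per in.
cuff: 9.5 × 6.571 = 62.43 → 62.
pocket: 6 × 6.571 = 39.43 → 39.
button band: 1.5 × 6.571 = 9.86 → 10.
left front: 11 × 6.571 = 72.29 → 72.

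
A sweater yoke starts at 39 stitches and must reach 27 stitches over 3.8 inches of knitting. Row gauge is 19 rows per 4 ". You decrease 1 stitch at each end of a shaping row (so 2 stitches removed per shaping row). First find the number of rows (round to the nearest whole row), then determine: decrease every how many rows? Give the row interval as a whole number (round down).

Rows = 3.8 × 4.75 = 18.1 → 18 rows.
Stitches to remove: 12 → 6 shaping rows (at 2 st each).
18 / 6 = 3.00 → every 3 rows.

Decrease every 3rd row.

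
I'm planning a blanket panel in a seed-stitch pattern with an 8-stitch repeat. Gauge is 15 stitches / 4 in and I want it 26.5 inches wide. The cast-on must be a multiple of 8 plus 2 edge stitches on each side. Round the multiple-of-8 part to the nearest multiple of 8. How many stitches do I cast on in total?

15 / 4 = 3.75 sts per inch.
26.5 × 3.75 = 99.38 sts.
Less 4 edge sts → 95.38 for the repeat.
Nearest multiple of 8: 96.
Add back 4 edge sts → 100.

100 stitches.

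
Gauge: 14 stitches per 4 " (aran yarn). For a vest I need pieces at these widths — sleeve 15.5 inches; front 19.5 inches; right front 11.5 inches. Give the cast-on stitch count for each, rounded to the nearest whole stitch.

Rate = 14/4 = 3.5 sts per in.
sleeve: 15.5 × 3.5 = 54.25 → 54.
front: 19.5 × 3.5 = 68.25 → 68.
right front: 11.5 × 3.5 = 40.25 → 40.

sleeve 54; front 68; right front 40.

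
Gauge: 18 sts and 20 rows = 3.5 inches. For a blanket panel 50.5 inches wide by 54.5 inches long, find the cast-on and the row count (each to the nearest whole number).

Stitch gauge = 18/3.5 = 5.143 sts/in; 50.5 × 5.143 = 259.71 → 260 sts.
Row gauge = 20/3.5 = 5.714 rows/in; 54.5 × 5.714 = 311.43 → 311 rows.

Cast on 260 stitches and work 311 rows.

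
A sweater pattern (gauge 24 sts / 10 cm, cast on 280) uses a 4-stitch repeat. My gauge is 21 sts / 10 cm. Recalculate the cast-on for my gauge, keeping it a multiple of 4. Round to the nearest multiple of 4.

244 stitches.

280 × 21 / 24 = 245.00.
Nearest multiple of 4: 244.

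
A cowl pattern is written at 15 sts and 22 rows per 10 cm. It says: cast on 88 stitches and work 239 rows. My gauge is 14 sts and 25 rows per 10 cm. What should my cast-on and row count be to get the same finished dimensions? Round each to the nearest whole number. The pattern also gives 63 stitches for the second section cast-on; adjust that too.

Cast on 82 stitches; work 272 rows; second section cast-on 59 stitches.

Stitches: 88 × 14/15 = 82.13 → 82.
Rows: 239 × 25/22 = 271.59 → 272.
second section cast-on: 63 × 14/15 = 58.80 → 59.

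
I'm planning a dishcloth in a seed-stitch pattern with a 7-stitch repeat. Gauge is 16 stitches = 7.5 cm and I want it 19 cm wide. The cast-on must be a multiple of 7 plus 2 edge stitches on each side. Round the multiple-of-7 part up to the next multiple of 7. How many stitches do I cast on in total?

46 stitches.

16 / 7.5 = 2.133 sts per cm.
19 × 2.133 = 40.53 sts.
Less 4 edge sts → 36.53 for the repeat.
Next multiple of 7: 42.
Add back 4 edge sts → 46.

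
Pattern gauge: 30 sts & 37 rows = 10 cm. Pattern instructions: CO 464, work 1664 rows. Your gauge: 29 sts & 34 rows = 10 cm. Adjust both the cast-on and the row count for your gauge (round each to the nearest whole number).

Cast on 449 stitches; work 1529 rows.

Stitches: 464 × 29/30 = 448.53 → 449.
Rows: 1664 × 34/37 = 1529.08 → 1529.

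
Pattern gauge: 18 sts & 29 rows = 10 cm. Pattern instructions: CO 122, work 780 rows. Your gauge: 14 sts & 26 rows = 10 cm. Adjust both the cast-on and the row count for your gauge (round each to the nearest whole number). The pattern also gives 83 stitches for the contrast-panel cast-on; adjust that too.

Stitches: 122 × 14/18 = 94.89 → 95.
Rows: 780 × 26/29 = 699.31 → 699.
contrast-panel cast-on: 83 × 14/18 = 64.56 → 65.

Cast on 95 stitches; work 699 rows; contrast-panel cast-on 65 stitches.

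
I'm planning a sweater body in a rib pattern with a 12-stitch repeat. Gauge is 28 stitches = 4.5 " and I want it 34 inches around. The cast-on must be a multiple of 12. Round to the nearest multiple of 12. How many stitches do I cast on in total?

Cast on 216 stitches.

28 / 4.5 = 6.222 sts per inch.
34 × 6.222 = 211.56 sts.
Nearest multiple of 12: 216.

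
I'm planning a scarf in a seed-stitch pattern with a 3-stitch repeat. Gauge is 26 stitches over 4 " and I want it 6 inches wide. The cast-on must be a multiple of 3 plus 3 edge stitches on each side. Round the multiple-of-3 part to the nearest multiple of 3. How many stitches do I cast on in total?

39 stitches.

26 / 4 = 6.5 sts per inch.
6 × 6.5 = 39.00 sts.
Less 6 edge sts → 33.00 for the repeat.
Nearest multiple of 3: 33.
Add back 6 edge sts → 39.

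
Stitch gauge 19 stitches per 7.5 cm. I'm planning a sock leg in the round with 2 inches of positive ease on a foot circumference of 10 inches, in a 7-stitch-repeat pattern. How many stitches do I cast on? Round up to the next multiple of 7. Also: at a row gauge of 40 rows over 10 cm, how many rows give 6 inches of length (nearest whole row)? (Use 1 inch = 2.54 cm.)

Cast on 84 stitches; work 61 rows.

Finished = 10 + 2 = 12 inches.
12 inches × 2.54 = 30.48 cm.
19/7.5 = 2.533 sts per cm; 30.48 × 2.533 = 77.22 sts.
Next multiple of 7 → 84.
6 inches = 15.24 cm; × 4 = 60.96 → 61 rows.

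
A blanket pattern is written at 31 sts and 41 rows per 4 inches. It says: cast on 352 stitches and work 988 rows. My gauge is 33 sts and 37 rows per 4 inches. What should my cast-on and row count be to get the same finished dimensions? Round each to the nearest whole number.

Cast on 375 stitches; work 892 rows.

Stitches: 352 × 33/31 = 374.71 → 375.
Rows: 988 × 37/41 = 891.61 → 892.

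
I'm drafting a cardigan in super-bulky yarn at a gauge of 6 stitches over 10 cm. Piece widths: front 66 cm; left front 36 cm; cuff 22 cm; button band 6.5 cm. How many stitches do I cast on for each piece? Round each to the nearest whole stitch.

Rate = 6/10 = 0.6 sts per cm.
front: 66 × 0.6 = 39.60 → 40.
left front: 36 × 0.6 = 21.60 → 22.
cuff: 22 × 0.6 = 13.20 → 13.
button band: 6.5 × 0.6 = 3.90 → 4.

front 40; left front 22; cuff 13; button band 4.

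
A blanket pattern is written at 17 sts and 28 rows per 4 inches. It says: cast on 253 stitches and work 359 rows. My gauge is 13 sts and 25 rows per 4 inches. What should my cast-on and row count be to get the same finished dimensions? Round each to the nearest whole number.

Stitches: 253 × 13/17 = 193.47 → 193.
Rows: 359 × 25/28 = 320.54 → 321.

Cast on 193 stitches; work 321 rows.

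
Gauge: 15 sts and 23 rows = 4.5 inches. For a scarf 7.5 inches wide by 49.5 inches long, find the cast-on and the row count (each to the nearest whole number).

Cast on 25 stitches and work 253 rows.

Stitch gauge = 15/4.5 = 3.333 sts/in; 7.5 × 3.333 = 25.00 → 25 sts.
Row gauge = 23/4.5 = 5.111 rows/in; 49.5 × 5.111 = 253.00 → 253 rows.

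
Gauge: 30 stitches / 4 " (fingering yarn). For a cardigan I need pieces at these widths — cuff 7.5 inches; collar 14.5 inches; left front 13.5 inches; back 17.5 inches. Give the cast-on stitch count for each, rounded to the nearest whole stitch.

Rate = 30/4 = 7.5 sts per in.
cuff: 7.5 × 7.5 = 56.25 → 56.
collar: 14.5 × 7.5 = 108.75 → 109.
left front: 13.5 × 7.5 = 101.25 → 101.
back: 17.5 × 7.5 = 131.25 → 131.

cuff 56; collar 109; left front 101; back 131.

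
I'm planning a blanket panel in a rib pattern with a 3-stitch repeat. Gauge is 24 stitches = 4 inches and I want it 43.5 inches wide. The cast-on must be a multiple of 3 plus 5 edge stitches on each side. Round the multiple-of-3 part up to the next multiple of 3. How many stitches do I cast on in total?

Cast on 262 stitches.

24 / 4 = 6 sts per inch.
43.5 × 6 = 261.00 sts.
Less 10 edge sts → 251.00 for the repeat.
Next multiple of 3: 252.
Add back 10 edge sts → 262.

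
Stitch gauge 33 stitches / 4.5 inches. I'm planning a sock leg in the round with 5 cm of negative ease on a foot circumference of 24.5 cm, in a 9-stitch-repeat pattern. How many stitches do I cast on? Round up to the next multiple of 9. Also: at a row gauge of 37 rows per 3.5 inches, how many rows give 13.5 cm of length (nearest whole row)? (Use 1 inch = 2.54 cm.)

Cast on 63 stitches; work 56 rows.

Finished = 24.5 − 5 = 19.5 cm.
19.5 cm × 1/2.54 = 7.68 inches.
33/4.5 = 7.333 sts per in; 7.68 × 7.333 = 56.30 sts.
Next multiple of 9 → 63.
13.5 cm = 5.31 inches; × 10.571 = 56.19 → 56 rows.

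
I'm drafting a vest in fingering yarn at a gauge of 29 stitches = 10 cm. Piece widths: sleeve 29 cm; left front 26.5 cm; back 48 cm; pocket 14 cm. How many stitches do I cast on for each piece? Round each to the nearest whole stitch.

Rate = 29/10 = 2.9 sts per cm.
sleeve: 29 × 2.9 = 84.10 → 84.
left front: 26.5 × 2.9 = 76.85 → 77.
back: 48 × 2.9 = 139.20 → 139.
pocket: 14 × 2.9 = 40.60 → 41.

sleeve 84; left front 77; back 139; pocket 41.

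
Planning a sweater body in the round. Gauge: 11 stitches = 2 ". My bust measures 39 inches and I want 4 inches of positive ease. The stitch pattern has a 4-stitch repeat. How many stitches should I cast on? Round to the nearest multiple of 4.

CO 236 sts.

Finished = 39 + 4 = 43 inches.
11 / 2 = 5.5 sts/in.
43 × 5.5 = 236.50 sts.
Nearest multiple of 4: 236.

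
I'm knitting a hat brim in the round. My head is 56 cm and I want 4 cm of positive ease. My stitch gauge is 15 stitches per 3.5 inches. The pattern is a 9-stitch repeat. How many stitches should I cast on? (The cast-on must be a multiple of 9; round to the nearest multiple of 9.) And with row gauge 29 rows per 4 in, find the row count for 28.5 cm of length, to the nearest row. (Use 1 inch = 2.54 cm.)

Finished = 56 + 4 = 60 cm.
60 cm × 1/2.54 = 23.62 inches.
15/3.5 = 4.286 sts per in; 23.62 × 4.286 = 101.24 sts.
Nearest multiple of 9 → 99.
28.5 cm = 11.22 inches; × 7.25 = 81.35 → 81 rows.

Cast on 99 stitches; work 81 rows.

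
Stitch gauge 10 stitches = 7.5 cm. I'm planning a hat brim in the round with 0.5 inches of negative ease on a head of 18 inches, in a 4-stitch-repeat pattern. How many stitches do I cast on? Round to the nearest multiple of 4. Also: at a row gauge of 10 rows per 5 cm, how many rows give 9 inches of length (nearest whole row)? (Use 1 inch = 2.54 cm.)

Cast on 60 stitches; work 46 rows.

Finished = 18 − 0.5 = 17.5 inches.
17.5 inches × 2.54 = 44.45 cm.
10/7.5 = 1.333 sts per cm; 44.45 × 1.333 = 59.27 sts.
Nearest multiple of 4 → 60.
9 inches = 22.86 cm; × 2 = 45.72 → 46 rows.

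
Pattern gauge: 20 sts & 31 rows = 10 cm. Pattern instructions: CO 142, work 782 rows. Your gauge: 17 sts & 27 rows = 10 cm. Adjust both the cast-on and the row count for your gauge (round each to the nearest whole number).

Cast on 121 stitches; work 681 rows.

Stitches: 142 × 17/20 = 120.70 → 121.
Rows: 782 × 27/31 = 681.10 → 681.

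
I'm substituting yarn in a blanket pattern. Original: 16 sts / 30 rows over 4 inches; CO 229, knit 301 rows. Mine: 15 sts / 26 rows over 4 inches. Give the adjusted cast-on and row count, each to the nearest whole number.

Cast on 215 stitches; work 261 rows.

Stitches: 229 × 15/16 = 214.69 → 215.
Rows: 301 × 26/30 = 260.87 → 261.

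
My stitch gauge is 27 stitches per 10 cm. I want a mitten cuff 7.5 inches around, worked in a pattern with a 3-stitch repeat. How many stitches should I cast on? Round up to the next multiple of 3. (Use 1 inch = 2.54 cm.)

7.5 in = 7.5 × 2.54 = 19.05 cm.
27 / 10 = 2.7 sts/cm.
19.05 × 2.7 = 51.44 sts.
→ 54.

Cast on 54 stitches.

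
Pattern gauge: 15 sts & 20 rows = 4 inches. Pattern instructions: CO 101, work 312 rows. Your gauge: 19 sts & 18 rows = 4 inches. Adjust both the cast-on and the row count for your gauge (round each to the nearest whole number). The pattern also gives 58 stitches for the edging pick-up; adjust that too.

Stitches: 101 × 19/15 = 127.93 → 128.
Rows: 312 × 18/20 = 280.80 → 281.
edging pick-up: 58 × 19/15 = 73.47 → 73.

Cast on 128 stitches; work 281 rows; edging pick-up 73 stitches.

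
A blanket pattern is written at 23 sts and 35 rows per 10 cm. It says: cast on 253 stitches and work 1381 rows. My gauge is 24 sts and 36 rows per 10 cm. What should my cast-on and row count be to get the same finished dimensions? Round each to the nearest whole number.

Stitches: 253 × 24/23 = 264.00 → 264.
Rows: 1381 × 36/35 = 1420.46 → 1420.

Cast on 264 stitches; work 1420 rows.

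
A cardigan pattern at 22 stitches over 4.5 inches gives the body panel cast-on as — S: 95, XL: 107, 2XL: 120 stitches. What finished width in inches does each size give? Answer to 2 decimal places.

22/4.5 = 4.889 sts per in.
S: 95 / 4.889 = 19.432 → 19.43 in.
XL: 107 / 4.889 = 21.886 → 21.89 in.
2XL: 120 / 4.889 = 24.545 → 24.55 in.

S 19.43 inches; XL 21.89 inches; 2XL 24.55 inches.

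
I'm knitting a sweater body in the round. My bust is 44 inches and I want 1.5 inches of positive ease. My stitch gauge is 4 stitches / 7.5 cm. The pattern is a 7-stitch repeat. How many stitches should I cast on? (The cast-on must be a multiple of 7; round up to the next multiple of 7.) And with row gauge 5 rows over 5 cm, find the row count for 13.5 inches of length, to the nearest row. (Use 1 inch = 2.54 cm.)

Finished = 44 + 1.5 = 45.5 inches.
45.5 inches × 2.54 = 115.57 cm.
4/7.5 = 0.533 sts per cm; 115.57 × 0.533 = 61.64 sts.
Next multiple of 7 → 63.
13.5 inches = 34.29 cm; × 1 = 34.29 → 34 rows.

Cast on 63 stitches; work 34 rows.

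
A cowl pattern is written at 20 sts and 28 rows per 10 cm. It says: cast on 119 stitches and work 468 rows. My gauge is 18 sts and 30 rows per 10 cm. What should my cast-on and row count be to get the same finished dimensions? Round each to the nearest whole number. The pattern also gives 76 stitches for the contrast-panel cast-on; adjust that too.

Stitches: 119 × 18/20 = 107.10 → 107.
Rows: 468 × 30/28 = 501.43 → 501.
contrast-panel cast-on: 76 × 18/20 = 68.40 → 68.

Cast on 107 stitches; work 501 rows; contrast-panel cast-on 68 stitches.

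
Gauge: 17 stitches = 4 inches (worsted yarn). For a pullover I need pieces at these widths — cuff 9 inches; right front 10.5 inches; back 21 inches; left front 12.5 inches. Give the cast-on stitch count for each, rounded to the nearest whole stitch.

Rate = 17/4 = 4.25 sts per in.
cuff: 9 × 4.25 = 38.25 → 38.
right front: 10.5 × 4.25 = 44.62 → 45.
back: 21 × 4.25 = 89.25 → 89.
left front: 12.5 × 4.25 = 53.12 → 53.

cuff 38; right front 45; back 89; left front 53.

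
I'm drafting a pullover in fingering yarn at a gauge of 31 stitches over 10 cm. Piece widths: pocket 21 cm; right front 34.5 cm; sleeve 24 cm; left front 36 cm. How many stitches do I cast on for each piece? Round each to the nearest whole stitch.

pocket 65; right front 107; sleeve 74; left front 112.

Rate = 31/10 = 3.1 sts per cm.
pocket: 21 × 3.1 = 65.10 → 65.
right front: 34.5 × 3.1 = 106.95 → 107.
sleeve: 24 × 3.1 = 74.40 → 74.
left front: 36 × 3.1 = 111.60 → 112.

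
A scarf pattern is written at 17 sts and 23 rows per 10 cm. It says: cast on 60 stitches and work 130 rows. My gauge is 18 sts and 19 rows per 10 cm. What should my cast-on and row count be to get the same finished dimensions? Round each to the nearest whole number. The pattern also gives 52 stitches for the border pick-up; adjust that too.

Cast on 64 stitches; work 107 rows; border pick-up 55 stitches.

Stitches: 60 × 18/17 = 63.53 → 64.
Rows: 130 × 19/23 = 107.39 → 107.
border pick-up: 52 × 18/17 = 55.06 → 55.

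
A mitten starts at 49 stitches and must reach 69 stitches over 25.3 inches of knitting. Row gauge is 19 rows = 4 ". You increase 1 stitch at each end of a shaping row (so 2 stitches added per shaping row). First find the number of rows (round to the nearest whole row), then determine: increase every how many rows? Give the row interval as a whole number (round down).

Increase every 12th row.

Rows = 25.3 × 4.75 = 120.2 → 120 rows.
Stitches to add: 20 → 10 shaping rows (at 2 st each).
120 / 10 = 12.00 → every 12 rows.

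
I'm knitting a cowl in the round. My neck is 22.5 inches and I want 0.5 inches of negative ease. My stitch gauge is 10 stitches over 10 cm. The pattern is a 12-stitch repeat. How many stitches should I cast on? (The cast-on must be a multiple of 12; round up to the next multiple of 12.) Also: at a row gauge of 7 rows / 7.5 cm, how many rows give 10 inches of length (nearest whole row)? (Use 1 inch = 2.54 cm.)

Cast on 60 stitches; work 24 rows.

Finished = 22.5 − 0.5 = 22 inches.
22 inches × 2.54 = 55.88 cm.
10/10 = 1 sts per cm; 55.88 × 1 = 55.88 sts.
Next multiple of 12 → 60.
10 inches = 25.40 cm; × 0.933 = 23.71 → 24 rows.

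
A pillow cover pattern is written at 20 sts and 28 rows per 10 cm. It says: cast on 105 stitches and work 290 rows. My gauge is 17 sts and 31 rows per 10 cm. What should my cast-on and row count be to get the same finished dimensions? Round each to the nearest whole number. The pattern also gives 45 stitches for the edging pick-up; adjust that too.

Cast on 89 stitches; work 321 rows; edging pick-up 38 stitches.

Stitches: 105 × 17/20 = 89.25 → 89.
Rows: 290 × 31/28 = 321.07 → 321.
edging pick-up: 45 × 17/20 = 38.25 → 38.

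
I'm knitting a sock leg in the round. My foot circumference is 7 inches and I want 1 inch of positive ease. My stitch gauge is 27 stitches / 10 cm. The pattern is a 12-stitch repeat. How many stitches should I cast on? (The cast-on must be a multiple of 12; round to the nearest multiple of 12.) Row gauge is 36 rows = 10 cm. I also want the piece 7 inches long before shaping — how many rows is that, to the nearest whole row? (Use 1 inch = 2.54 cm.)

Finished = 7 + 1 = 8 inches.
8 inches × 2.54 = 20.32 cm.
27/10 = 2.7 sts per cm; 20.32 × 2.7 = 54.86 sts.
Nearest multiple of 12 → 60.
7 inches = 17.78 cm; × 3.6 = 64.01 → 64 rows.

Cast on 60 stitches; work 64 rows.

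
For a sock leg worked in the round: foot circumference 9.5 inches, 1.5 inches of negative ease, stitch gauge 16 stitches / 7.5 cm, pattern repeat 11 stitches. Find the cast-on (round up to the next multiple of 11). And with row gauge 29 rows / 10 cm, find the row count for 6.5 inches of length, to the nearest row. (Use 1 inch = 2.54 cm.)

Cast on 44 stitches; work 48 rows.

Finished = 9.5 − 1.5 = 8 inches.
8 inches × 2.54 = 20.32 cm.
16/7.5 = 2.133 sts per cm; 20.32 × 2.133 = 43.35 sts.
Next multiple of 11 → 44.
6.5 inches = 16.51 cm; × 2.9 = 47.88 → 48 rows.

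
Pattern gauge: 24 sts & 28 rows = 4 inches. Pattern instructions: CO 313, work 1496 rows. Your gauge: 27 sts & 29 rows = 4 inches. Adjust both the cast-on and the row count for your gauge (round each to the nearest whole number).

Cast on 352 stitches; work 1549 rows.

Stitches: 313 × 27/24 = 352.12 → 352.
Rows: 1496 × 29/28 = 1549.43 → 1549.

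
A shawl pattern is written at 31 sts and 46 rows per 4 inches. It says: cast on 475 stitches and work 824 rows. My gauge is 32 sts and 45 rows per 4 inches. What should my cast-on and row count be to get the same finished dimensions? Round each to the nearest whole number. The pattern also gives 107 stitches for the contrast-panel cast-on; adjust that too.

Stitches: 475 × 32/31 = 490.32 → 490.
Rows: 824 × 45/46 = 806.09 → 806.
contrast-panel cast-on: 107 × 32/31 = 110.45 → 110.

Cast on 490 stitches; work 806 rows; contrast-panel cast-on 110 stitches.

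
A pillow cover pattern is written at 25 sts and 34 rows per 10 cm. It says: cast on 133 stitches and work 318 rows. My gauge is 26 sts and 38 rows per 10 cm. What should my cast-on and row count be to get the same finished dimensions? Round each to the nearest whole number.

Cast on 138 stitches; work 355 rows.

Stitches: 133 × 26/25 = 138.32 → 138.
Rows: 318 × 38/34 = 355.41 → 355.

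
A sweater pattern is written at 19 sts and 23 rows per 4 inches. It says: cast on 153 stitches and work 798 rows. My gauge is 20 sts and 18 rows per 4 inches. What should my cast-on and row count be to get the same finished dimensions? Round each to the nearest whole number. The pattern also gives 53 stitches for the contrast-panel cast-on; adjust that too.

Stitches: 153 × 20/19 = 161.05 → 161.
Rows: 798 × 18/23 = 624.52 → 625.
contrast-panel cast-on: 53 × 20/19 = 55.79 → 56.

Cast on 161 stitches; work 625 rows; contrast-panel cast-on 56 stitches.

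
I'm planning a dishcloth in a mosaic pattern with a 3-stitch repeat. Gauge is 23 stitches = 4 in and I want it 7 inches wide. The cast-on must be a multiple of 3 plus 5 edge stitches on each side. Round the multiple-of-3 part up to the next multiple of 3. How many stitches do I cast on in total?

23 / 4 = 5.75 sts per inch.
7 × 5.75 = 40.25 sts.
Less 10 edge sts → 30.25 for the repeat.
Next multiple of 3: 33.
Add back 10 edge sts → 43.

CO 43 sts.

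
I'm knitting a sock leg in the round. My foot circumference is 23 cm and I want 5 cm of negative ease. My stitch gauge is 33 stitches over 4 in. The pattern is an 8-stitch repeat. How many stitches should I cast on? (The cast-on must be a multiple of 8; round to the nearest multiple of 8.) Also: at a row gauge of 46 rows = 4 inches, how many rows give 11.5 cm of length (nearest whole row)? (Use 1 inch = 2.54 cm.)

Finished = 23 − 5 = 18 cm.
18 cm × 1/2.54 = 7.09 inches.
33/4 = 8.25 sts per in; 7.09 × 8.25 = 58.46 sts.
Nearest multiple of 8 → 56.
11.5 cm = 4.53 inches; × 11.5 = 52.07 → 52 rows.

Cast on 56 stitches; work 52 rows.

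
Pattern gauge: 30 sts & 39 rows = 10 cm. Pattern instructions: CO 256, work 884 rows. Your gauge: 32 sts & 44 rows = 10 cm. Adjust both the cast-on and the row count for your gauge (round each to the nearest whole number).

Stitches: 256 × 32/30 = 273.07 → 273.
Rows: 884 × 44/39 = 997.33 → 997.

Cast on 273 stitches; work 997 rows.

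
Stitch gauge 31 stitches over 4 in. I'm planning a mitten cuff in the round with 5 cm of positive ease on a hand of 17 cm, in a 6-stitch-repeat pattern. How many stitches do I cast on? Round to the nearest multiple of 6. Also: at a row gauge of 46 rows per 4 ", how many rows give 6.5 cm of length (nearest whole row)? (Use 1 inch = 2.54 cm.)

Cast on 66 stitches; work 29 rows.

Finished = 17 + 5 = 22 cm.
22 cm × 1/2.54 = 8.66 inches.
31/4 = 7.75 sts per in; 8.66 × 7.75 = 67.13 sts.
Nearest multiple of 6 → 66.
6.5 cm = 2.56 inches; × 11.5 = 29.43 → 29 rows.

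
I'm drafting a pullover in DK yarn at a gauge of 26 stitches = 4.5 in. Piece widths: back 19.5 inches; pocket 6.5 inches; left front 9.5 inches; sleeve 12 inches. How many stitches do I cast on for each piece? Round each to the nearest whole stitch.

Rate = 26/4.5 = 5.778 sts per in.
back: 19.5 × 5.778 = 112.67 → 113.
pocket: 6.5 × 5.778 = 37.56 → 38.
left front: 9.5 × 5.778 = 54.89 → 55.
sleeve: 12 × 5.778 = 69.33 → 69.

back 113; pocket 38; left front 55; sleeve 69.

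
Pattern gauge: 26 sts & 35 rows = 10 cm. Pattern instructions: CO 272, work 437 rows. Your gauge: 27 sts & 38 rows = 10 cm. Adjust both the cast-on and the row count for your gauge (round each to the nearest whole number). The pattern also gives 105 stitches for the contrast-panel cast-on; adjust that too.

Cast on 282 stitches; work 474 rows; contrast-panel cast-on 109 stitches.

Stitches: 272 × 27/26 = 282.46 → 282.
Rows: 437 × 38/35 = 474.46 → 474.
contrast-panel cast-on: 105 × 27/26 = 109.04 → 109.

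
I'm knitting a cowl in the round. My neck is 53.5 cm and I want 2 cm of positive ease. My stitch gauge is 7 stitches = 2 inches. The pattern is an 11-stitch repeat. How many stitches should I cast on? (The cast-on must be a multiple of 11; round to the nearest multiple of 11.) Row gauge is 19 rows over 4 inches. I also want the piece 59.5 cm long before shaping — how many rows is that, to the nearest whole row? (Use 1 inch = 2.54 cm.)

Cast on 77 stitches; work 111 rows.

Finished = 53.5 + 2 = 55.5 cm.
55.5 cm × 1/2.54 = 21.85 inches.
7/2 = 3.5 sts per in; 21.85 × 3.5 = 76.48 sts.
Nearest multiple of 11 → 77.
59.5 cm = 23.43 inches; × 4.75 = 111.27 → 111 rows.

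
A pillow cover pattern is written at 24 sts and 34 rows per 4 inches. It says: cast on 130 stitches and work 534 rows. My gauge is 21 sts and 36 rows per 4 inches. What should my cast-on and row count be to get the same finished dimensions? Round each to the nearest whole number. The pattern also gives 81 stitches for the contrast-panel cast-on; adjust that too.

Cast on 114 stitches; work 565 rows; contrast-panel cast-on 71 stitches.

Stitches: 130 × 21/24 = 113.75 → 114.
Rows: 534 × 36/34 = 565.41 → 565.
contrast-panel cast-on: 81 × 21/24 = 70.88 → 71.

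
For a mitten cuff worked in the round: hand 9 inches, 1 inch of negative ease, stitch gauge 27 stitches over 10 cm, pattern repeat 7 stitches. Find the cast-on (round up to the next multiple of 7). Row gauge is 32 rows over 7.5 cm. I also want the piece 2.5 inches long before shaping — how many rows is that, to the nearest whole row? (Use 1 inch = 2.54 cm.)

Cast on 56 stitches; work 27 rows.

Finished = 9 − 1 = 8 inches.
8 inches × 2.54 = 20.32 cm.
27/10 = 2.7 sts per cm; 20.32 × 2.7 = 54.86 sts.
Next multiple of 7 → 56.
2.5 inches = 6.35 cm; × 4.267 = 27.09 → 27 rows.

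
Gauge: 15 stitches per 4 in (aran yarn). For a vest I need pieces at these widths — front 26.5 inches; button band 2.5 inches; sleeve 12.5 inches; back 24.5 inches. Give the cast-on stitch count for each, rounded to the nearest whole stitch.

front 99; button band 9; sleeve 47; back 92.

Rate = 15/4 = 3.75 sts per in.
front: 26.5 × 3.75 = 99.38 → 99.
button band: 2.5 × 3.75 = 9.38 → 9.
sleeve: 12.5 × 3.75 = 46.88 → 47.
back: 24.5 × 3.75 = 91.88 → 92.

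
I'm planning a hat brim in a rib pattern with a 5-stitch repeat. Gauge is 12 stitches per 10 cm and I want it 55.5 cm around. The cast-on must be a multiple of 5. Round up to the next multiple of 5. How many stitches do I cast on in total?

12 / 10 = 1.2 sts per cm.
55.5 × 1.2 = 66.60 sts.
Next multiple of 5: 70.

Cast on 70 stitches.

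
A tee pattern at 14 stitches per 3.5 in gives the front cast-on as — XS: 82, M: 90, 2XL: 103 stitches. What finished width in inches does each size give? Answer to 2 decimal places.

14/3.5 = 4 sts per in.
XS: 82 / 4 = 20.500 → 20.50 in.
M: 90 / 4 = 22.500 → 22.50 in.
2XL: 103 / 4 = 25.750 → 25.75 in.

XS 20.50 inches; M 22.50 inches; 2XL 25.75 inches.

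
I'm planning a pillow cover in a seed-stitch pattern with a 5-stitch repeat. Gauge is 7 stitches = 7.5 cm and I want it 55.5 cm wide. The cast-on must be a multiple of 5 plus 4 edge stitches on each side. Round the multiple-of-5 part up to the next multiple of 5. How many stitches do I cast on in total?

Cast on 53 stitches.

7 / 7.5 = 0.933 sts per cm.
55.5 × 0.933 = 51.80 sts.
Less 8 edge sts → 43.80 for the repeat.
Next multiple of 5: 45.
Add back 8 edge sts → 53.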